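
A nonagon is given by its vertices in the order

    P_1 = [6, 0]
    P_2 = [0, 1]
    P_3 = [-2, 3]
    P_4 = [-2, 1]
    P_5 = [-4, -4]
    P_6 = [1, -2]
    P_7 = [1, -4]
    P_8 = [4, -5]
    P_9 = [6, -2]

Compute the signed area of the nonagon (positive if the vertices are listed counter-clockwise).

Apply the shoelace formula: 2A = Σ (x_i·y_{i+1} − x_{i+1}·y_i), indices taken mod 9.
Σ = (6) + (2) + (4) + (12) + (12) + (-2) + (11) + (22) + (12) = 79
Signed area = Σ/2 = 39.5 (positive ⇒ counter-clockwise traversal).

39.5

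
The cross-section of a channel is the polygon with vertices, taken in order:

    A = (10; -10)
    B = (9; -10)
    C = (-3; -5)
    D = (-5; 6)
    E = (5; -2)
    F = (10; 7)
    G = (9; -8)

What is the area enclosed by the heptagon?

Apply the shoelace (surveyor's) formula: 2A = Σ (x_i·y_{i+1} − x_{i+1}·y_i), indices taken mod 7.
Σ = (-10) + (-75) + (-43) + (-20) + (55) + (-143) + (-10) = -246
Area = |Σ|/2 = 123.

123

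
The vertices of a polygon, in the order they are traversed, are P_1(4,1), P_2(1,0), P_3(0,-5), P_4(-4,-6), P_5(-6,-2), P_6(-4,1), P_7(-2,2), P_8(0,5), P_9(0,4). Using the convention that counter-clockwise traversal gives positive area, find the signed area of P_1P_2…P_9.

-50

Apply the surveyor's formula: 2A = Σ (x_i·y_{i+1} − x_{i+1}·y_i), indices taken mod 9.
Σ = (-1) + (-5) + (-20) + (-28) + (-14) + (-6) + (-10) + (0) + (-16) = -100
Signed area = Σ/2 = -50 (negative ⇒ clockwise traversal).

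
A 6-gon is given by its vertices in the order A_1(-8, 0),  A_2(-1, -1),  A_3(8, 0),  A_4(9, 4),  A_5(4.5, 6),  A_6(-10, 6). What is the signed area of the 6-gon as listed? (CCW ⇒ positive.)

109.5

Apply the shoelace (surveyor's) formula: 2A = Σ (x_i·y_{i+1} − x_{i+1}·y_i), indices taken mod 6.
Σ = (8) + (8) + (32) + (36) + (87) + (48) = 219
Signed area = Σ/2 = 109.5 (positive ⇒ counter-clockwise traversal).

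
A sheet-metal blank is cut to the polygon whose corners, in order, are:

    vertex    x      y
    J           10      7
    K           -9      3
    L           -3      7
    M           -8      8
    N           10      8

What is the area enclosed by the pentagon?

Apply the shoelace (surveyor's) formula: 2A = Σ (x_i·y_{i+1} − x_{i+1}·y_i), indices taken mod 5.
J→K: (10)(3) − (-9)(7) = 93
K→L: (-9)(7) − (-3)(3) = -54
L→M: (-3)(8) − (-8)(7) = 32
M→N: (-8)(8) − (10)(8) = -144
N→J: (10)(7) − (10)(8) = -10
Σ = -83
Area = |Σ|/2 = 41.5.

41.5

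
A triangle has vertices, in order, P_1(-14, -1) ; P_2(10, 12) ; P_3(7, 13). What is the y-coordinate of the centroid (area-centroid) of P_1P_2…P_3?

8

Apply the shoelace (surveyor's) formula. First the cross-terms c_i = x_i·y_{i+1} − x_{i+1}·y_i:
  -158, 46, 175  ⇒  2A = 63, A = 31.5.
Then Σ (y_i + y_{i+1})·c_i = 1512, so ȳ = 1512 / (6·31.5) = 8.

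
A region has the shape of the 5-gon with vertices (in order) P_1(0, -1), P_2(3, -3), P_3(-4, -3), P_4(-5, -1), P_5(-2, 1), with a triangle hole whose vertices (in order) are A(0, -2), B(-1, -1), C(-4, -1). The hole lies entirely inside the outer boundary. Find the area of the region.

Outer boundary:
Apply Gauss's area formula: 2A = Σ (x_i·y_{i+1} − x_{i+1}·y_i), indices taken mod 5.
P_1→P_2: (0)(-3) − (3)(-1) = 3
P_2→P_3: (3)(-3) − (-4)(-3) = -21
P_3→P_4: (-4)(-1) − (-5)(-3) = -11
P_4→P_5: (-5)(1) − (-2)(-1) = -7
P_5→P_1: (-2)(-1) − (0)(1) = 2
Σ = -34
Area = |Σ|/2 = 17.
Hole:
Apply the surveyor's formula: 2A = Σ (x_i·y_{i+1} − x_{i+1}·y_i), indices taken mod 3.
Σ = (-2) + (-3) + (8) = 3
Area = |Σ|/2 = 1.5.
Net area = 17 − 1.5 = 15.5.

15.5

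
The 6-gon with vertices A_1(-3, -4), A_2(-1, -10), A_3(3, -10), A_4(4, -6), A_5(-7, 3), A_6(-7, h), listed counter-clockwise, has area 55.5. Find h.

Write out the shoelace sum; only the two edges meeting at A_6 involve h:
2·Area = [((-7)·h − (-7)·3) + ((-7)·(-4) − (-3)·h)] + 58
       = -4·h + 107 = 111
⇒ h = -1.

-1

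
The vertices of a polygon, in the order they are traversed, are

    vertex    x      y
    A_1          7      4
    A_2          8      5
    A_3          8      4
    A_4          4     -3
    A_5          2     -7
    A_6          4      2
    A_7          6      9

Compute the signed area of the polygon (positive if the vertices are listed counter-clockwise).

Apply Gauss's area formula: 2A = Σ (x_i·y_{i+1} − x_{i+1}·y_i), indices taken mod 7.
Σ = (3) + (-8) + (-40) + (-22) + (32) + (24) + (-39) = -50
Signed area = Σ/2 = -25 (negative ⇒ clockwise traversal).

-25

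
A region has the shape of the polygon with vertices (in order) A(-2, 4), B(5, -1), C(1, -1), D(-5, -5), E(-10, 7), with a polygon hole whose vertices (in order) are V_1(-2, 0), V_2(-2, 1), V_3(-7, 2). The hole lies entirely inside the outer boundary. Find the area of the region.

69

Outer boundary:
A→B: (-2)(-1) − (5)(4) = -18
B→C: (5)(-1) − (1)(-1) = -4
C→D: (1)(-5) − (-5)(-1) = -10
D→E: (-5)(7) − (-10)(-5) = -85
E→A: (-10)(4) − (-2)(7) = -26
Σ = -143
Area = |Σ|/2 = 71.5.
Hole:
Cross-terms: -2, 3, 4  ⇒  Σ = 5
Area = |Σ|/2 = 2.5.
Net area = 71.5 − 2.5 = 69.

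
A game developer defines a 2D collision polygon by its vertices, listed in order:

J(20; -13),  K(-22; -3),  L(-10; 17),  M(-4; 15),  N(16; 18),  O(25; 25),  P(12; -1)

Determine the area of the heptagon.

827.5

Σ = (-346) + (-404) + (-82) + (-312) + (-50) + (-325) + (-136) = -1655
Area = |Σ|/2 = 827.5.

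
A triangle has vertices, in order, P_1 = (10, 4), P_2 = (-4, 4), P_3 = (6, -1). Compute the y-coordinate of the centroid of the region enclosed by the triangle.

7/3

Apply the shoelace formula. First the cross-terms c_i = x_i·y_{i+1} − x_{i+1}·y_i:
  56, -20, 34  ⇒  2A = 70, A = 35.
Then Σ (y_i + y_{i+1})·c_i = 490, so ȳ = 490 / (6·35) = 7/3.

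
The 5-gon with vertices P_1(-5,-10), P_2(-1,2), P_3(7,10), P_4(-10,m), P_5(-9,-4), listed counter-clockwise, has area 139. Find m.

7

The doubled signed area Σ (x_i y_{i+1} − x_{i+1} y_i) is linear in m.
With m=0 it equals 166; the coefficient of m is 16 (from the two edges through P_4).
So 16·m + 166 = 2·139 = 278 ⇒ m = 7.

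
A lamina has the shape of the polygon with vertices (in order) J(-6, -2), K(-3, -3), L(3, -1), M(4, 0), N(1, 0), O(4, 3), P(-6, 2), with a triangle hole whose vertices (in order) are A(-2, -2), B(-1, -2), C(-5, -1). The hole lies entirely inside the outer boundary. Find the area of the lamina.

40

Outer boundary:
J→K: (-6)(-3) − (-3)(-2) = 12
K→L: (-3)(-1) − (3)(-3) = 12
L→M: (3)(0) − (4)(-1) = 4
M→N: (4)(0) − (1)(0) = 0
N→O: (1)(3) − (4)(0) = 3
O→P: (4)(2) − (-6)(3) = 26
P→J: (-6)(-2) − (-6)(2) = 24
Σ = 81
Area = |Σ|/2 = 40.5.
Hole:
Apply the shoelace (surveyor's) formula: 2A = Σ (x_i·y_{i+1} − x_{i+1}·y_i), indices taken mod 3.
Σ = (2) + (-9) + (8) = 1
Area = |Σ|/2 = 0.5.
Net area = 40.5 − 0.5 = 40.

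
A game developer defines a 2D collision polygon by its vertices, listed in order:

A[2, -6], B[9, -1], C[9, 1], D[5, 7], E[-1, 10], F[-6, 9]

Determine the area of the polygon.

Σ = (52) + (18) + (58) + (57) + (51) + (18) = 254
Area = |Σ|/2 = 127.

127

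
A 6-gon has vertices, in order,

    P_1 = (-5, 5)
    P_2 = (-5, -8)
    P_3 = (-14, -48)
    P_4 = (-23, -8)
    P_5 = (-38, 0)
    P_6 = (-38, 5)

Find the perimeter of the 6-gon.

|P_1P_2| = √((0)² + (-13)²) = √169 = 13
|P_2P_3| = √((-9)² + (-40)²) = √1681 = 41
|P_3P_4| = √((-9)² + (40)²) = √1681 = 41
|P_4P_5| = √((-15)² + (8)²) = √289 = 17
|P_5P_6| = √((0)² + (5)²) = √25 = 5
|P_6P_1| = √((33)² + (0)²) = √1089 = 33
Perimeter = 13 + 41 + 41 + 17 + 5 + 33 = 150.

150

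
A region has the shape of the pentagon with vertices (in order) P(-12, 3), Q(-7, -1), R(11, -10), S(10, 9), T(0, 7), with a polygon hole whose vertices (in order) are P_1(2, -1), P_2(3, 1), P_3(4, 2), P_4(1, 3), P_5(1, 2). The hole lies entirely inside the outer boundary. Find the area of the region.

Outer boundary:
Apply the shoelace formula: 2A = Σ (x_i·y_{i+1} − x_{i+1}·y_i), indices taken mod 5.
Cross-terms: 33, 81, 199, 70, 84  ⇒  Σ = 467
Area = |Σ|/2 = 233.5.
Hole:
Apply the surveyor's formula: 2A = Σ (x_i·y_{i+1} − x_{i+1}·y_i), indices taken mod 5.
Σ = (5) + (2) + (10) + (-1) + (-5) = 11
Area = |Σ|/2 = 5.5.
Net area = 233.5 − 5.5 = 228.

228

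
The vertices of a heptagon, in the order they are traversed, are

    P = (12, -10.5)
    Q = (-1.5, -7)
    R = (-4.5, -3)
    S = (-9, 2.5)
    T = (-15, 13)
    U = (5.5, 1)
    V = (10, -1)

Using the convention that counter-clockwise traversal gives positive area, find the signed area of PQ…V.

-219.75

Σ = (-99.75) + (-27) + (-38.25) + (-79.5) + (-86.5) + (-15.5) + (-93) = -439.5
Signed area = Σ/2 = -219.75 (negative ⇒ clockwise traversal).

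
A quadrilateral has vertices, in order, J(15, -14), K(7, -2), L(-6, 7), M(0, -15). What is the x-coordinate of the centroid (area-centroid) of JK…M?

Apply the shoelace formula. First the cross-terms c_i = x_i·y_{i+1} − x_{i+1}·y_i:
  68, 37, 90, 225  ⇒  2A = 420, A = 210.
Then Σ (x_i + x_{i+1})·c_i = 4368, so x̄ = 4368 / (6·210) = 52/15.

52/15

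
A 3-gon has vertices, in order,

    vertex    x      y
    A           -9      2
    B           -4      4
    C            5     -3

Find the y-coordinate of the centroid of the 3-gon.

Apply the surveyor's formula. First the cross-terms c_i = x_i·y_{i+1} − x_{i+1}·y_i:
  -28, -8, -17  ⇒  2A = -53, A = -26.5.
Then Σ (y_i + y_{i+1})·c_i = -159, so ȳ = -159 / (6·(-26.5)) = 1.

1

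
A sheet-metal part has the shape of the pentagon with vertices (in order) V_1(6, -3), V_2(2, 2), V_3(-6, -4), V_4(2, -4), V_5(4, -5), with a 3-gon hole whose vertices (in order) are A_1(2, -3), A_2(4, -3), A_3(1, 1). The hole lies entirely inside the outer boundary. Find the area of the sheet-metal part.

Outer boundary:
Σ = (18) + (4) + (32) + (6) + (18) = 78
Area = |Σ|/2 = 39.
Hole:
Σ = (6) + (7) + (-5) = 8
Area = |Σ|/2 = 4.
Net area = 39 − 4 = 35.

35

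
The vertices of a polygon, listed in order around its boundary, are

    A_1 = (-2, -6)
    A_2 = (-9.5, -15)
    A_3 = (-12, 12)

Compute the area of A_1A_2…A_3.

112.5

Apply the shoelace (surveyor's) formula: 2A = Σ (x_i·y_{i+1} − x_{i+1}·y_i), indices taken mod 3.
A_1→A_2: (-2)(-15) − (-9.5)(-6) = -27
A_2→A_3: (-9.5)(12) − (-12)(-15) = -294
A_3→A_1: (-12)(-6) − (-2)(12) = 96
Σ = -225
Area = |Σ|/2 = 112.5.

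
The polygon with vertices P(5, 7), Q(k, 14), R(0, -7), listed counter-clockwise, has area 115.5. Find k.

The doubled signed area Σ (x_i y_{i+1} − x_{i+1} y_i) is linear in k.
With k=0 it equals 105; the coefficient of k is -14 (from the two edges through Q).
So -14·k + 105 = 2·115.5 = 231 ⇒ k = -9.

-9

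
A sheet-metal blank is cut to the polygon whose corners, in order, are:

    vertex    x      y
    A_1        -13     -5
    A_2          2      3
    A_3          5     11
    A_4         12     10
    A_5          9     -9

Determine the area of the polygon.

232

Apply Gauss's area formula: 2A = Σ (x_i·y_{i+1} − x_{i+1}·y_i), indices taken mod 5.
Σ = (-29) + (7) + (-82) + (-198) + (-162) = -464
Area = |Σ|/2 = 232.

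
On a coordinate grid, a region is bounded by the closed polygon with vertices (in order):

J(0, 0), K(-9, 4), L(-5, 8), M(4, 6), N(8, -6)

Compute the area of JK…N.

93

Apply the shoelace formula: 2A = Σ (x_i·y_{i+1} − x_{i+1}·y_i), indices taken mod 5.
J→K: (0)(4) − (-9)(0) = 0
K→L: (-9)(8) − (-5)(4) = -52
L→M: (-5)(6) − (4)(8) = -62
M→N: (4)(-6) − (8)(6) = -72
N→J: (8)(0) − (0)(-6) = 0
Σ = -186
Area = |Σ|/2 = 93.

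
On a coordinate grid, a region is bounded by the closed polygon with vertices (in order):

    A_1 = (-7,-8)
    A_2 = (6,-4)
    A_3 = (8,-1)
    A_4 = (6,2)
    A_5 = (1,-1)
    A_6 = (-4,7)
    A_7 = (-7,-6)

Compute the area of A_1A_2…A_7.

103

A_1→A_2: (-7)(-4) − (6)(-8) = 76
A_2→A_3: (6)(-1) − (8)(-4) = 26
A_3→A_4: (8)(2) − (6)(-1) = 22
A_4→A_5: (6)(-1) − (1)(2) = -8
A_5→A_6: (1)(7) − (-4)(-1) = 3
A_6→A_7: (-4)(-6) − (-7)(7) = 73
A_7→A_1: (-7)(-8) − (-7)(-6) = 14
Σ = 206
Area = |Σ|/2 = 103.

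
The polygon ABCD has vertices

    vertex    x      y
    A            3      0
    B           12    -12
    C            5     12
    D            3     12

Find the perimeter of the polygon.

|AB| = √((9)² + (-12)²) = √225 = 15
|BC| = √((-7)² + (24)²) = √625 = 25
|CD| = √((-2)² + (0)²) = √4 = 2
|DA| = √((0)² + (-12)²) = √144 = 12
Perimeter = 15 + 25 + 2 + 12 = 54.

54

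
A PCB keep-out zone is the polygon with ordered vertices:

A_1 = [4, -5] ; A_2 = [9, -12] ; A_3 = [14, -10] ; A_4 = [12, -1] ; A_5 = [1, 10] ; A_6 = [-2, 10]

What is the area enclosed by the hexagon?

Cross-terms: -3, 78, 106, 121, 30, -30  ⇒  Σ = 302
Area = |Σ|/2 = 151.

151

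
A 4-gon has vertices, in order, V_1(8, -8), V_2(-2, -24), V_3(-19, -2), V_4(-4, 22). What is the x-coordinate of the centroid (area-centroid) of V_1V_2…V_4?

Apply the surveyor's formula. First the cross-terms c_i = x_i·y_{i+1} − x_{i+1}·y_i:
  -208, -452, -426, -144  ⇒  2A = -1230, A = -615.
Then Σ (x_i + x_{i+1})·c_i = 17466, so x̄ = 17466 / (6·(-615)) = -71/15.

-71/15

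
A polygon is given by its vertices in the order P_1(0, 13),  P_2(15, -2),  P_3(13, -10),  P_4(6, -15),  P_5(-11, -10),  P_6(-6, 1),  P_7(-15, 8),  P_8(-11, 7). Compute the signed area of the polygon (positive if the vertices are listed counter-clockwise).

-471.5

P_1→P_2: (0)(-2) − (15)(13) = -195
P_2→P_3: (15)(-10) − (13)(-2) = -124
P_3→P_4: (13)(-15) − (6)(-10) = -135
P_4→P_5: (6)(-10) − (-11)(-15) = -225
P_5→P_6: (-11)(1) − (-6)(-10) = -71
P_6→P_7: (-6)(8) − (-15)(1) = -33
P_7→P_8: (-15)(7) − (-11)(8) = -17
P_8→P_1: (-11)(13) − (0)(7) = -143
Σ = -943
Signed area = Σ/2 = -471.5 (negative ⇒ clockwise traversal).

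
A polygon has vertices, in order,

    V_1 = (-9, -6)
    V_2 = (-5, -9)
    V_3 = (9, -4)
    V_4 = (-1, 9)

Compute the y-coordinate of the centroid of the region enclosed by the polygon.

-358/237

Apply the surveyor's formula. First the cross-terms c_i = x_i·y_{i+1} − x_{i+1}·y_i:
  51, 101, 77, 87  ⇒  2A = 316, A = 158.
Then Σ (y_i + y_{i+1})·c_i = -1432, so ȳ = -1432 / (6·158) = -358/237.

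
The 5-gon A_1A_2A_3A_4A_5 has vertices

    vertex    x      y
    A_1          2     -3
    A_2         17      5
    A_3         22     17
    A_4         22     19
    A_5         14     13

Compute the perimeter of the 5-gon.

|A_1A_2| = √((15)² + (8)²) = √289 = 17
|A_2A_3| = √((5)² + (12)²) = √169 = 13
|A_3A_4| = √((0)² + (2)²) = √4 = 2
|A_4A_5| = √((-8)² + (-6)²) = √100 = 10
|A_5A_1| = √((-12)² + (-16)²) = √400 = 20
Perimeter = 17 + 13 + 2 + 10 + 20 = 62.

62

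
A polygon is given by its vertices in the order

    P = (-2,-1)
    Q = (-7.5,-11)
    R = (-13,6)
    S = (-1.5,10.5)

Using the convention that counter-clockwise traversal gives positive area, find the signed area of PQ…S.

Apply the surveyor's formula: 2A = Σ (x_i·y_{i+1} − x_{i+1}·y_i), indices taken mod 4.
Σ = (14.5) + (-188) + (-127.5) + (22.5) = -278.5
Signed area = Σ/2 = -139.25 (negative ⇒ clockwise traversal).

-139.25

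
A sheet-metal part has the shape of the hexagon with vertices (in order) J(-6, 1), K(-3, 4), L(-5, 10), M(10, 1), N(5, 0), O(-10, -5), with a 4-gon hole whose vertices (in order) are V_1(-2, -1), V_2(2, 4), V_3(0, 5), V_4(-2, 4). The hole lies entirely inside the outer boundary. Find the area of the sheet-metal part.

91

Outer boundary:
Apply the shoelace (surveyor's) formula: 2A = Σ (x_i·y_{i+1} − x_{i+1}·y_i), indices taken mod 6.
J→K: (-6)(4) − (-3)(1) = -21
K→L: (-3)(10) − (-5)(4) = -10
L→M: (-5)(1) − (10)(10) = -105
M→N: (10)(0) − (5)(1) = -5
N→O: (5)(-5) − (-10)(0) = -25
O→J: (-10)(1) − (-6)(-5) = -40
Σ = -206
Area = |Σ|/2 = 103.
Hole:
Apply the surveyor's formula: 2A = Σ (x_i·y_{i+1} − x_{i+1}·y_i), indices taken mod 4.
V_1→V_2: (-2)(4) − (2)(-1) = -6
V_2→V_3: (2)(5) − (0)(4) = 10
V_3→V_4: (0)(4) − (-2)(5) = 10
V_4→V_1: (-2)(-1) − (-2)(4) = 10
Σ = 24
Area = |Σ|/2 = 12.
Net area = 103 − 12 = 91.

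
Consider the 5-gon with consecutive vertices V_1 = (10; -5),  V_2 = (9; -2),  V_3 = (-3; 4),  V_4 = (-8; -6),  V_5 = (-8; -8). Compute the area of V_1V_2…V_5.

Σ = (25) + (30) + (50) + (16) + (120) = 241
Area = |Σ|/2 = 120.5.

120.5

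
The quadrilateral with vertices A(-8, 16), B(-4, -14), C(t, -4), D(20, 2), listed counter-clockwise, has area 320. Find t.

The doubled signed area Σ (x_i y_{i+1} − x_{i+1} y_i) is linear in t.
With t=0 it equals 608; the coefficient of t is 16 (from the two edges through C).
So 16·t + 608 = 2·320 = 640 ⇒ t = 2.

2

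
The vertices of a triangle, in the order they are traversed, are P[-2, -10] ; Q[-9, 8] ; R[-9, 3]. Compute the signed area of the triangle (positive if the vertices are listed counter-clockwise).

Cross-terms: -106, 45, 96  ⇒  Σ = 35
Signed area = Σ/2 = 17.5 (positive ⇒ counter-clockwise traversal).

17.5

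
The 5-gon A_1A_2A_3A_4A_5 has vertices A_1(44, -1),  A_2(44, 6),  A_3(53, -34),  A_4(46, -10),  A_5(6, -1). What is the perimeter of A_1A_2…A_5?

|A_1A_2| = √((0)² + (7)²) = √49 = 7
|A_2A_3| = √((9)² + (-40)²) = √1681 = 41
|A_3A_4| = √((-7)² + (24)²) = √625 = 25
|A_4A_5| = √((-40)² + (9)²) = √1681 = 41
|A_5A_1| = √((38)² + (0)²) = √1444 = 38
Perimeter = 7 + 41 + 25 + 41 + 38 = 152.

152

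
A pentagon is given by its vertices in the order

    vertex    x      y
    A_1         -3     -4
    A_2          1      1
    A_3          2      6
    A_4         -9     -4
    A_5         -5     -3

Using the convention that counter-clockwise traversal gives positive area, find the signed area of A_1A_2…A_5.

Apply the shoelace formula: 2A = Σ (x_i·y_{i+1} − x_{i+1}·y_i), indices taken mod 5.
Cross-terms: 1, 4, 46, 7, 11  ⇒  Σ = 69
Signed area = Σ/2 = 34.5 (positive ⇒ counter-clockwise traversal).

34.5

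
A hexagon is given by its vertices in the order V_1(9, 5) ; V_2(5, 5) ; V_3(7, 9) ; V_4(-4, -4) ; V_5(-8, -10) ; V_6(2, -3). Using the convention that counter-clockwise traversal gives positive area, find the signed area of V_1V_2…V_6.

63.5

Apply the shoelace formula: 2A = Σ (x_i·y_{i+1} − x_{i+1}·y_i), indices taken mod 6.
Σ = (20) + (10) + (8) + (8) + (44) + (37) = 127
Signed area = Σ/2 = 63.5 (positive ⇒ counter-clockwise traversal).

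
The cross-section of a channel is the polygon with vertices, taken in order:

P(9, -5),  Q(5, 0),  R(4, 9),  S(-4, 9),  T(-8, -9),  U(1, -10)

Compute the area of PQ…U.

212

Apply the surveyor's formula: 2A = Σ (x_i·y_{i+1} − x_{i+1}·y_i), indices taken mod 6.
P→Q: (9)(0) − (5)(-5) = 25
Q→R: (5)(9) − (4)(0) = 45
R→S: (4)(9) − (-4)(9) = 72
S→T: (-4)(-9) − (-8)(9) = 108
T→U: (-8)(-10) − (1)(-9) = 89
U→P: (1)(-5) − (9)(-10) = 85
Σ = 424
Area = |Σ|/2 = 212.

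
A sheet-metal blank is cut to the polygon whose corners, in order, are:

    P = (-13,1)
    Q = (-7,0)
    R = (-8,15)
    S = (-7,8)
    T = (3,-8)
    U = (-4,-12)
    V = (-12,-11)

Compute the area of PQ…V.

174

Σ = (7) + (-105) + (41) + (32) + (-68) + (-100) + (-155) = -348
Area = |Σ|/2 = 174.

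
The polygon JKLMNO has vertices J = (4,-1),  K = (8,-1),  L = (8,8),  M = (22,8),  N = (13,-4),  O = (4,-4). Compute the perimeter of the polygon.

|JK| = √((4)² + (0)²) = √16 = 4
|KL| = √((0)² + (9)²) = √81 = 9
|LM| = √((14)² + (0)²) = √196 = 14
|MN| = √((-9)² + (-12)²) = √225 = 15
|NO| = √((-9)² + (0)²) = √81 = 9
|OJ| = √((0)² + (3)²) = √9 = 3
Perimeter = 4 + 9 + 14 + 15 + 9 + 3 = 54.

54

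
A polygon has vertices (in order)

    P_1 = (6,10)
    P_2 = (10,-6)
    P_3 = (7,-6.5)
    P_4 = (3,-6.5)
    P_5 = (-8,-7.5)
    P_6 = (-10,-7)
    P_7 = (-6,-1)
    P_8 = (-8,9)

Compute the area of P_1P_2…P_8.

Σ = (-136) + (-23) + (-26) + (-74.5) + (-19) + (-32) + (-62) + (-134) = -506.5
Area = |Σ|/2 = 253.25.

253.25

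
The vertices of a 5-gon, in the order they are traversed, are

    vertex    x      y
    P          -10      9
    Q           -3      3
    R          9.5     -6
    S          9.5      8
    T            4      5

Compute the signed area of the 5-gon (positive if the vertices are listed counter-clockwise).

110.5

Apply the shoelace formula: 2A = Σ (x_i·y_{i+1} − x_{i+1}·y_i), indices taken mod 5.
P→Q: (-10)(3) − (-3)(9) = -3
Q→R: (-3)(-6) − (9.5)(3) = -10.5
R→S: (9.5)(8) − (9.5)(-6) = 133
S→T: (9.5)(5) − (4)(8) = 15.5
T→P: (4)(9) − (-10)(5) = 86
Σ = 221
Signed area = Σ/2 = 110.5 (positive ⇒ counter-clockwise traversal).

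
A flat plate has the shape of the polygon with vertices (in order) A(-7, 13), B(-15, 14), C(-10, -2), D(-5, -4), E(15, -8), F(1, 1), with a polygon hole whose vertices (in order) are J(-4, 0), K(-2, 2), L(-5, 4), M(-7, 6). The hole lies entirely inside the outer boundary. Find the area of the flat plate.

212

Outer boundary:
A→B: (-7)(14) − (-15)(13) = 97
B→C: (-15)(-2) − (-10)(14) = 170
C→D: (-10)(-4) − (-5)(-2) = 30
D→E: (-5)(-8) − (15)(-4) = 100
E→F: (15)(1) − (1)(-8) = 23
F→A: (1)(13) − (-7)(1) = 20
Σ = 440
Area = |Σ|/2 = 220.
Hole:
Apply Gauss's area formula: 2A = Σ (x_i·y_{i+1} − x_{i+1}·y_i), indices taken mod 4.
Cross-terms: -8, 2, -2, 24  ⇒  Σ = 16
Area = |Σ|/2 = 8.
Net area = 220 − 8 = 212.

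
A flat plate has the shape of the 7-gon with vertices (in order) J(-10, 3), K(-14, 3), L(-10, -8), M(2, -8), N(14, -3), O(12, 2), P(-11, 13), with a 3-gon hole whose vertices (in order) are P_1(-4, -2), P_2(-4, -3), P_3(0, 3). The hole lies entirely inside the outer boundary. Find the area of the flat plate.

345.5

Outer boundary:
Apply the shoelace (surveyor's) formula: 2A = Σ (x_i·y_{i+1} − x_{i+1}·y_i), indices taken mod 7.
Cross-terms: 12, 142, 96, 106, 64, 178, 97  ⇒  Σ = 695
Area = |Σ|/2 = 347.5.
Hole:
Apply the shoelace (surveyor's) formula: 2A = Σ (x_i·y_{i+1} − x_{i+1}·y_i), indices taken mod 3.
Σ = (4) + (-12) + (12) = 4
Area = |Σ|/2 = 2.
Net area = 347.5 − 2 = 345.5.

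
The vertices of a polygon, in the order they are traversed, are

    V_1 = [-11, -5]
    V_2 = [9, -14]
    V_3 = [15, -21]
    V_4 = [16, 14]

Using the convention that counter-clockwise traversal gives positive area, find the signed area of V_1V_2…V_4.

420

V_1→V_2: (-11)(-14) − (9)(-5) = 199
V_2→V_3: (9)(-21) − (15)(-14) = 21
V_3→V_4: (15)(14) − (16)(-21) = 546
V_4→V_1: (16)(-5) − (-11)(14) = 74
Σ = 840
Signed area = Σ/2 = 420 (positive ⇒ counter-clockwise traversal).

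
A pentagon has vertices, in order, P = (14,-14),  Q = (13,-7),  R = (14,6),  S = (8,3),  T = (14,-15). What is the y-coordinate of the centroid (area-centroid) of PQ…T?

-76/53

Apply the shoelace formula. First the cross-terms c_i = x_i·y_{i+1} − x_{i+1}·y_i:
  84, 176, -6, -162, 14  ⇒  2A = 106, A = 53.
Then Σ (y_i + y_{i+1})·c_i = -456, so ȳ = -456 / (6·53) = -76/53.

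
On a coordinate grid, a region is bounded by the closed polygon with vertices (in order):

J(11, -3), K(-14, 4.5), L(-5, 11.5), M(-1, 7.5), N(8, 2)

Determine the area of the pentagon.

132.5

Apply the shoelace formula: 2A = Σ (x_i·y_{i+1} − x_{i+1}·y_i), indices taken mod 5.
Σ = (7.5) + (-138.5) + (-26) + (-62) + (-46) = -265
Area = |Σ|/2 = 132.5.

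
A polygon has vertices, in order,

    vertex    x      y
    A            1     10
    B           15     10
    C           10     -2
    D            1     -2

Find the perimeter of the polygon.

|AB| = √((14)² + (0)²) = √196 = 14
|BC| = √((-5)² + (-12)²) = √169 = 13
|CD| = √((-9)² + (0)²) = √81 = 9
|DA| = √((0)² + (12)²) = √144 = 12
Perimeter = 14 + 13 + 9 + 12 = 48.

48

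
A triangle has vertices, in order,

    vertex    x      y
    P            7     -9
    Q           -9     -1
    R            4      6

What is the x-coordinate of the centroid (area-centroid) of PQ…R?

2/3

Apply the surveyor's formula. First the cross-terms c_i = x_i·y_{i+1} − x_{i+1}·y_i:
  -88, -50, -78  ⇒  2A = -216, A = -108.
Then Σ (x_i + x_{i+1})·c_i = -432, so x̄ = -432 / (6·(-108)) = 2/3.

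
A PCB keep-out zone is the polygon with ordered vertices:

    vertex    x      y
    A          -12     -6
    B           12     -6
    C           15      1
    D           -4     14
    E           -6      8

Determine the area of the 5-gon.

Σ = (144) + (102) + (214) + (52) + (132) = 644
Area = |Σ|/2 = 322.

322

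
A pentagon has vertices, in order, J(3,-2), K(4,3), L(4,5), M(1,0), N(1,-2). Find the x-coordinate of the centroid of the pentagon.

85/33

Apply the shoelace (surveyor's) formula. First the cross-terms c_i = x_i·y_{i+1} − x_{i+1}·y_i:
  17, 8, -5, -2, 4  ⇒  2A = 22, A = 11.
Then Σ (x_i + x_{i+1})·c_i = 170, so x̄ = 170 / (6·11) = 85/33.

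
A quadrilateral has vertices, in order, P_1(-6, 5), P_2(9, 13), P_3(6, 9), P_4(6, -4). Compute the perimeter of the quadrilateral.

50

|P_1P_2| = √((15)² + (8)²) = √289 = 17
|P_2P_3| = √((-3)² + (-4)²) = √25 = 5
|P_3P_4| = √((0)² + (-13)²) = √169 = 13
|P_4P_1| = √((-12)² + (9)²) = √225 = 15
Perimeter = 17 + 5 + 13 + 15 = 50.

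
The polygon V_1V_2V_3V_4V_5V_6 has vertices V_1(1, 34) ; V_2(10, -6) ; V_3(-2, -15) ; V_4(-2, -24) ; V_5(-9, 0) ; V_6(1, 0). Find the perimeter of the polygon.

|V_1V_2| = √((9)² + (-40)²) = √1681 = 41
|V_2V_3| = √((-12)² + (-9)²) = √225 = 15
|V_3V_4| = √((0)² + (-9)²) = √81 = 9
|V_4V_5| = √((-7)² + (24)²) = √625 = 25
|V_5V_6| = √((10)² + (0)²) = √100 = 10
|V_6V_1| = √((0)² + (34)²) = √1156 = 34
Perimeter = 41 + 15 + 9 + 25 + 10 + 34 = 134.

134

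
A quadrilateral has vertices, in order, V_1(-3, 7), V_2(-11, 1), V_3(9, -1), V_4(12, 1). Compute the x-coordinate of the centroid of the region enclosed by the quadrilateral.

Apply the shoelace formula. First the cross-terms c_i = x_i·y_{i+1} − x_{i+1}·y_i:
  74, 2, 21, 87  ⇒  2A = 184, A = 92.
Then Σ (x_i + x_{i+1})·c_i = 184, so x̄ = 184 / (6·92) = 1/3.

1/3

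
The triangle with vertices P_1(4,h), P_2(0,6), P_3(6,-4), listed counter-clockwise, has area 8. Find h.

Write out the shoelace sum; only the two edges meeting at P_1 involve h:
2·Area = [(6·h − 4·(-4)) + (4·6 − 0·h)] + -36
       = 6·h + 4 = 16
⇒ h = 2.

2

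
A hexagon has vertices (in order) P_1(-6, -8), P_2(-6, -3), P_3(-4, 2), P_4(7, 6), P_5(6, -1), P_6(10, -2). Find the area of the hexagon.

114.5

Apply Gauss's area formula: 2A = Σ (x_i·y_{i+1} − x_{i+1}·y_i), indices taken mod 6.
P_1→P_2: (-6)(-3) − (-6)(-8) = -30
P_2→P_3: (-6)(2) − (-4)(-3) = -24
P_3→P_4: (-4)(6) − (7)(2) = -38
P_4→P_5: (7)(-1) − (6)(6) = -43
P_5→P_6: (6)(-2) − (10)(-1) = -2
P_6→P_1: (10)(-8) − (-6)(-2) = -92
Σ = -229
Area = |Σ|/2 = 114.5.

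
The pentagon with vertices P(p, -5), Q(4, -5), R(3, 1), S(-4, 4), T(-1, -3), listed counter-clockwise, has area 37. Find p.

1

Write out the shoelace sum; only the two edges meeting at P involve p:
2·Area = [((-1)·(-5) − p·(-3)) + (p·(-5) − 4·(-5))] + 51
       = -2·p + 76 = 74
⇒ p = 1.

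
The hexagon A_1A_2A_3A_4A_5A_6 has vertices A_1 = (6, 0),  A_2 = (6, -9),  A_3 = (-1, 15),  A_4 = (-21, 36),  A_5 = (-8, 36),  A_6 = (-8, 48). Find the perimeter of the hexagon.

|A_1A_2| = √((0)² + (-9)²) = √81 = 9
|A_2A_3| = √((-7)² + (24)²) = √625 = 25
|A_3A_4| = √((-20)² + (21)²) = √841 = 29
|A_4A_5| = √((13)² + (0)²) = √169 = 13
|A_5A_6| = √((0)² + (12)²) = √144 = 12
|A_6A_1| = √((14)² + (-48)²) = √2500 = 50
Perimeter = 9 + 25 + 29 + 13 + 12 + 50 = 138.

138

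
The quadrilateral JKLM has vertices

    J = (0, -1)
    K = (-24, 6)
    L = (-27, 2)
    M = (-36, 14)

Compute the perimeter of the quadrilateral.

|JK| = √((-24)² + (7)²) = √625 = 25
|KL| = √((-3)² + (-4)²) = √25 = 5
|LM| = √((-9)² + (12)²) = √225 = 15
|MJ| = √((36)² + (-15)²) = √1521 = 39
Perimeter = 25 + 5 + 15 + 39 = 84.

84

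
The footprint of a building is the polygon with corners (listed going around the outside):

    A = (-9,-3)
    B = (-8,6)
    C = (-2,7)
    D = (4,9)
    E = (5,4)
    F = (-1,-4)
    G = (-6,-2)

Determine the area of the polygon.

117.5

Σ = (-78) + (-44) + (-46) + (-29) + (-16) + (-22) + (0) = -235
Area = |Σ|/2 = 117.5.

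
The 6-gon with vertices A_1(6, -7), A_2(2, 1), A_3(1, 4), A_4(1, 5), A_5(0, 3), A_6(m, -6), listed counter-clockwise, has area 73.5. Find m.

-8

The doubled signed area Σ (x_i y_{i+1} − x_{i+1} y_i) is linear in m.
With m=0 it equals 67; the coefficient of m is -10 (from the two edges through A_6).
So -10·m + 67 = 2·73.5 = 147 ⇒ m = -8.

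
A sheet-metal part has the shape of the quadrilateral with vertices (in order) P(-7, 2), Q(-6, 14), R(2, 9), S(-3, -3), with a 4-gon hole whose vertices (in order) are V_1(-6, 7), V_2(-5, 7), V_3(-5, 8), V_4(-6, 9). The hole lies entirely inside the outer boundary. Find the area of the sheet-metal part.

Outer boundary:
Apply the shoelace formula: 2A = Σ (x_i·y_{i+1} − x_{i+1}·y_i), indices taken mod 4.
Cross-terms: -86, -82, 21, -27  ⇒  Σ = -174
Area = |Σ|/2 = 87.
Hole:
Apply the surveyor's formula: 2A = Σ (x_i·y_{i+1} − x_{i+1}·y_i), indices taken mod 4.
V_1→V_2: (-6)(7) − (-5)(7) = -7
V_2→V_3: (-5)(8) − (-5)(7) = -5
V_3→V_4: (-5)(9) − (-6)(8) = 3
V_4→V_1: (-6)(7) − (-6)(9) = 12
Σ = 3
Area = |Σ|/2 = 1.5.
Net area = 87 − 1.5 = 85.5.

85.5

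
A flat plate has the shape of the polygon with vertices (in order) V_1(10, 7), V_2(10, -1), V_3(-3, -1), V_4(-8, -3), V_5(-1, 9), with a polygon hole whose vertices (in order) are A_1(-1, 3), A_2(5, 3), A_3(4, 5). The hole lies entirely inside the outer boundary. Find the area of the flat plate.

Outer boundary:
Apply Gauss's area formula: 2A = Σ (x_i·y_{i+1} − x_{i+1}·y_i), indices taken mod 5.
Σ = (-80) + (-13) + (1) + (-75) + (-97) = -264
Area = |Σ|/2 = 132.
Hole:
A_1→A_2: (-1)(3) − (5)(3) = -18
A_2→A_3: (5)(5) − (4)(3) = 13
A_3→A_1: (4)(3) − (-1)(5) = 17
Σ = 12
Area = |Σ|/2 = 6.
Net area = 132 − 6 = 126.

126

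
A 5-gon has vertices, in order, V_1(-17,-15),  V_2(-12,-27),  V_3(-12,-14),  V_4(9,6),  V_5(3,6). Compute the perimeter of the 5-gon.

|V_1V_2| = √((5)² + (-12)²) = √169 = 13
|V_2V_3| = √((0)² + (13)²) = √169 = 13
|V_3V_4| = √((21)² + (20)²) = √841 = 29
|V_4V_5| = √((-6)² + (0)²) = √36 = 6
|V_5V_1| = √((-20)² + (-21)²) = √841 = 29
Perimeter = 13 + 13 + 29 + 6 + 29 = 90.

90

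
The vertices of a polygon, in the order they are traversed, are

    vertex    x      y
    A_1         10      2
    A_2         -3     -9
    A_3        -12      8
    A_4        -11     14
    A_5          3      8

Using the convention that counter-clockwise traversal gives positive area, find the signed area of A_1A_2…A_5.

-250

Apply the shoelace formula: 2A = Σ (x_i·y_{i+1} − x_{i+1}·y_i), indices taken mod 5.
A_1→A_2: (10)(-9) − (-3)(2) = -84
A_2→A_3: (-3)(8) − (-12)(-9) = -132
A_3→A_4: (-12)(14) − (-11)(8) = -80
A_4→A_5: (-11)(8) − (3)(14) = -130
A_5→A_1: (3)(2) − (10)(8) = -74
Σ = -500
Signed area = Σ/2 = -250 (negative ⇒ clockwise traversal).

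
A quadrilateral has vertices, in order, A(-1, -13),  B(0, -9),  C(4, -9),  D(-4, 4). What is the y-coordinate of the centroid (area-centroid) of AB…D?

Apply Gauss's area formula. First the cross-terms c_i = x_i·y_{i+1} − x_{i+1}·y_i:
  9, 36, -20, 56  ⇒  2A = 81, A = 40.5.
Then Σ (y_i + y_{i+1})·c_i = -1250, so ȳ = -1250 / (6·40.5) = -1250/243.

-1250/243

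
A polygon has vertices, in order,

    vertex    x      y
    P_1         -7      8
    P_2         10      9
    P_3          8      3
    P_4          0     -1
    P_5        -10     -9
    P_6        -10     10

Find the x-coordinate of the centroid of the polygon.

Apply the surveyor's formula. First the cross-terms c_i = x_i·y_{i+1} − x_{i+1}·y_i:
  -143, -42, -8, -10, -190, -10  ⇒  2A = -403, A = -201.5.
Then Σ (x_i + x_{i+1})·c_i = 2821, so x̄ = 2821 / (6·(-201.5)) = -7/3.

-7/3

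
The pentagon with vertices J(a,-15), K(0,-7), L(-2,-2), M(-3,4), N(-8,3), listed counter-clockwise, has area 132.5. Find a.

Write out the shoelace sum; only the two edges meeting at J involve a:
2·Area = [((-8)·(-15) − a·3) + (a·(-7) − 0·(-15))] + -5
       = -10·a + 115 = 265
⇒ a = -15.

-15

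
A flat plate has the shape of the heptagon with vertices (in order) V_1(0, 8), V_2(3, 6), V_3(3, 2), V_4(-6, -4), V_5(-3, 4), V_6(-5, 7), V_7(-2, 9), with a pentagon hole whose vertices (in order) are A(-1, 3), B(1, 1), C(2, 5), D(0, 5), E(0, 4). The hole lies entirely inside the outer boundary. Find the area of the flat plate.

Outer boundary:
Σ = (-24) + (-12) + (0) + (-36) + (-1) + (-31) + (-16) = -120
Area = |Σ|/2 = 60.
Hole:
Apply the surveyor's formula: 2A = Σ (x_i·y_{i+1} − x_{i+1}·y_i), indices taken mod 5.
Cross-terms: -4, 3, 10, 0, 4  ⇒  Σ = 13
Area = |Σ|/2 = 6.5.
Net area = 60 − 6.5 = 53.5.

53.5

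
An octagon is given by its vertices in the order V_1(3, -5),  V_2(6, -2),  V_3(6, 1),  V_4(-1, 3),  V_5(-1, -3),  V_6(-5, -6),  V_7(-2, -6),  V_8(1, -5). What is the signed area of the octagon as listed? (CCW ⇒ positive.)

51

Apply the shoelace (surveyor's) formula: 2A = Σ (x_i·y_{i+1} − x_{i+1}·y_i), indices taken mod 8.
Cross-terms: 24, 18, 19, 6, -9, 18, 16, 10  ⇒  Σ = 102
Signed area = Σ/2 = 51 (positive ⇒ counter-clockwise traversal).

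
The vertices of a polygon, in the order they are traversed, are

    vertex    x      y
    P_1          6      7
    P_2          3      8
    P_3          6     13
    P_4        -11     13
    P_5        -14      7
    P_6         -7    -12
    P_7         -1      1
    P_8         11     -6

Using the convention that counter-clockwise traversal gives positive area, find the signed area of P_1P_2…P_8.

325

Apply the surveyor's formula: 2A = Σ (x_i·y_{i+1} − x_{i+1}·y_i), indices taken mod 8.
Σ = (27) + (-9) + (221) + (105) + (217) + (-19) + (-5) + (113) = 650
Signed area = Σ/2 = 325 (positive ⇒ counter-clockwise traversal).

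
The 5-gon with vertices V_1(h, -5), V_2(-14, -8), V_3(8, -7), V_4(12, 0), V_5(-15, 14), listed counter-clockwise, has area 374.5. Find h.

-15

The doubled signed area Σ (x_i y_{i+1} − x_{i+1} y_i) is linear in h.
With h=0 it equals 419; the coefficient of h is -22 (from the two edges through V_1).
So -22·h + 419 = 2·374.5 = 749 ⇒ h = -15.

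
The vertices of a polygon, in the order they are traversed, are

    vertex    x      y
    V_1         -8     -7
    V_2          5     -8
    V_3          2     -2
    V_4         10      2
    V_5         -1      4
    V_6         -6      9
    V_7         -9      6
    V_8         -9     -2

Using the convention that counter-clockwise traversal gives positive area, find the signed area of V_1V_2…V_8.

175

Apply Gauss's area formula: 2A = Σ (x_i·y_{i+1} − x_{i+1}·y_i), indices taken mod 8.
Σ = (99) + (6) + (24) + (42) + (15) + (45) + (72) + (47) = 350
Signed area = Σ/2 = 175 (positive ⇒ counter-clockwise traversal).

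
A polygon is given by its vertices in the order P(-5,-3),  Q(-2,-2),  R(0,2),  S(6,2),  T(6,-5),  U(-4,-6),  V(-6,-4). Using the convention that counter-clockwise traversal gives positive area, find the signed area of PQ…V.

-66

P→Q: (-5)(-2) − (-2)(-3) = 4
Q→R: (-2)(2) − (0)(-2) = -4
R→S: (0)(2) − (6)(2) = -12
S→T: (6)(-5) − (6)(2) = -42
T→U: (6)(-6) − (-4)(-5) = -56
U→V: (-4)(-4) − (-6)(-6) = -20
V→P: (-6)(-3) − (-5)(-4) = -2
Σ = -132
Signed area = Σ/2 = -66 (negative ⇒ clockwise traversal).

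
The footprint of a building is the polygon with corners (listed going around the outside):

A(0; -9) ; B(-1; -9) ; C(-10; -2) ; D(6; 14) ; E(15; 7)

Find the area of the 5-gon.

264

Apply Gauss's area formula: 2A = Σ (x_i·y_{i+1} − x_{i+1}·y_i), indices taken mod 5.
Σ = (-9) + (-88) + (-128) + (-168) + (-135) = -528
Area = |Σ|/2 = 264.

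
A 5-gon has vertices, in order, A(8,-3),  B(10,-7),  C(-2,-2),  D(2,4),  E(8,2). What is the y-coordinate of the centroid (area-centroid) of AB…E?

Apply Gauss's area formula. First the cross-terms c_i = x_i·y_{i+1} − x_{i+1}·y_i:
  -26, -34, -4, -28, -40  ⇒  2A = -132, A = -66.
Then Σ (y_i + y_{i+1})·c_i = 430, so ȳ = 430 / (6·(-66)) = -215/198.

-215/198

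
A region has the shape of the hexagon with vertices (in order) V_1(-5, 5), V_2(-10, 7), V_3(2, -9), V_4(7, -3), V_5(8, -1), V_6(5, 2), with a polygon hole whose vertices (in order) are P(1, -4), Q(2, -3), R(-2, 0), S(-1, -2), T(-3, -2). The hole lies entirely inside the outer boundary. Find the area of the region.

Outer boundary:
Apply the shoelace formula: 2A = Σ (x_i·y_{i+1} − x_{i+1}·y_i), indices taken mod 6.
V_1→V_2: (-5)(7) − (-10)(5) = 15
V_2→V_3: (-10)(-9) − (2)(7) = 76
V_3→V_4: (2)(-3) − (7)(-9) = 57
V_4→V_5: (7)(-1) − (8)(-3) = 17
V_5→V_6: (8)(2) − (5)(-1) = 21
V_6→V_1: (5)(5) − (-5)(2) = 35
Σ = 221
Area = |Σ|/2 = 110.5.
Hole:
Apply the shoelace (surveyor's) formula: 2A = Σ (x_i·y_{i+1} − x_{i+1}·y_i), indices taken mod 5.
Cross-terms: 5, -6, 4, -4, 14  ⇒  Σ = 13
Area = |Σ|/2 = 6.5.
Net area = 110.5 − 6.5 = 104.

104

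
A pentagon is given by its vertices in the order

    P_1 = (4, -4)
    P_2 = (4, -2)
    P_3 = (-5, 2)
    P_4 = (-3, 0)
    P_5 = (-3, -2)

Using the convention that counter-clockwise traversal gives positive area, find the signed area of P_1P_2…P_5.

19

Apply the surveyor's formula: 2A = Σ (x_i·y_{i+1} − x_{i+1}·y_i), indices taken mod 5.
Σ = (8) + (-2) + (6) + (6) + (20) = 38
Signed area = Σ/2 = 19 (positive ⇒ counter-clockwise traversal).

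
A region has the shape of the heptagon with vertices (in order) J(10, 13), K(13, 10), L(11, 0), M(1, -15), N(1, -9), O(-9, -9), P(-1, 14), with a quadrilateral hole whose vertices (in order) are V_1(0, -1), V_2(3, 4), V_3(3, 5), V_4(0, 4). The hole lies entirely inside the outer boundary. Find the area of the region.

349

Outer boundary:
Apply the shoelace formula: 2A = Σ (x_i·y_{i+1} − x_{i+1}·y_i), indices taken mod 7.
Σ = (-69) + (-110) + (-165) + (6) + (-90) + (-135) + (-153) = -716
Area = |Σ|/2 = 358.
Hole:
Apply the surveyor's formula: 2A = Σ (x_i·y_{i+1} − x_{i+1}·y_i), indices taken mod 4.
Cross-terms: 3, 3, 12, 0  ⇒  Σ = 18
Area = |Σ|/2 = 9.
Net area = 358 − 9 = 349.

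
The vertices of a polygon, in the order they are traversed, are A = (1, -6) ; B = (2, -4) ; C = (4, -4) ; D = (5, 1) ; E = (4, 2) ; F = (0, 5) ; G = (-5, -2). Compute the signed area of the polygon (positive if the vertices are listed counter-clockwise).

Apply the surveyor's formula: 2A = Σ (x_i·y_{i+1} − x_{i+1}·y_i), indices taken mod 7.
Σ = (8) + (8) + (24) + (6) + (20) + (25) + (32) = 123
Signed area = Σ/2 = 61.5 (positive ⇒ counter-clockwise traversal).

61.5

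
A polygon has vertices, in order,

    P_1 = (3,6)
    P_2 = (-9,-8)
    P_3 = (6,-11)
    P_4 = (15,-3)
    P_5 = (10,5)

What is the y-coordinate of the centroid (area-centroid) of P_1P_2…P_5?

Apply the shoelace formula. First the cross-terms c_i = x_i·y_{i+1} − x_{i+1}·y_i:
  30, 147, 147, 105, 45  ⇒  2A = 474, A = 237.
Then Σ (y_i + y_{i+1})·c_i = -4206, so ȳ = -4206 / (6·237) = -701/237.

-701/237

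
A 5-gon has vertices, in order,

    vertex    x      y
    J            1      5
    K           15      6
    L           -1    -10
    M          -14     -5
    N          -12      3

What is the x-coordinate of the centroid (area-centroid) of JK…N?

-250/171

Apply Gauss's area formula. First the cross-terms c_i = x_i·y_{i+1} − x_{i+1}·y_i:
  -69, -144, -135, -102, -63  ⇒  2A = -513, A = -256.5.
Then Σ (x_i + x_{i+1})·c_i = 2250, so x̄ = 2250 / (6·(-256.5)) = -250/171.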